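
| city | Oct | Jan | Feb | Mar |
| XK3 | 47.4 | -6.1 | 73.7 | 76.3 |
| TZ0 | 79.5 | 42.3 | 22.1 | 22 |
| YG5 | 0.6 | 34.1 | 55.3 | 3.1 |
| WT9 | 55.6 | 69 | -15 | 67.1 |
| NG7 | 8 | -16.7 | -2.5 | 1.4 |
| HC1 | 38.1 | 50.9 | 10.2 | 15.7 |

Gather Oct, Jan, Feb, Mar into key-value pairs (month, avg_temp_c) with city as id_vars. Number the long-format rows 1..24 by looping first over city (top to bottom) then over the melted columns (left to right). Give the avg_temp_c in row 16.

67.1

24 rows total (6 × 4). Row 16: index ⌊(16-1)/4⌋ = 3 into city → WT9; (16-1) mod 4 = 3 into the melted columns → Mar.
So row 16 is (WT9, Mar, 67.1); avg_temp_c = 67.1.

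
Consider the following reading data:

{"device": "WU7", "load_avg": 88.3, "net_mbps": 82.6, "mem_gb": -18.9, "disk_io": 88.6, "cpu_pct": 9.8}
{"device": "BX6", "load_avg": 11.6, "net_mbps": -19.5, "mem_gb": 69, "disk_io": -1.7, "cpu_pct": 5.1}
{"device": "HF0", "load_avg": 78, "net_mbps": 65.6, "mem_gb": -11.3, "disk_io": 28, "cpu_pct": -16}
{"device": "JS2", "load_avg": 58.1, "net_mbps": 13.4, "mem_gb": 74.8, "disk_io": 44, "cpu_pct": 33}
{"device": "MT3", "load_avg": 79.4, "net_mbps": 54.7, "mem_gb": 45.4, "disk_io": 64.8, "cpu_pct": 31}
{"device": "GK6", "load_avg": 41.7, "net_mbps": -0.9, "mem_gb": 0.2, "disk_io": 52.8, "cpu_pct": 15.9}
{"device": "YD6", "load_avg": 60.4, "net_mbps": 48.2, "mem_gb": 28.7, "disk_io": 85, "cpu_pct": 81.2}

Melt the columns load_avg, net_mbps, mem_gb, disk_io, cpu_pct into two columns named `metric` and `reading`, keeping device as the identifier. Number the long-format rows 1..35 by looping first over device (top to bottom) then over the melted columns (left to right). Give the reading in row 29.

52.8

35 rows total (7 × 5). Row 29: index ⌊(29-1)/5⌋ = 5 into device → GK6; (29-1) mod 5 = 3 into the melted columns → disk_io.
So row 29 is (GK6, disk_io, 52.8); reading = 52.8.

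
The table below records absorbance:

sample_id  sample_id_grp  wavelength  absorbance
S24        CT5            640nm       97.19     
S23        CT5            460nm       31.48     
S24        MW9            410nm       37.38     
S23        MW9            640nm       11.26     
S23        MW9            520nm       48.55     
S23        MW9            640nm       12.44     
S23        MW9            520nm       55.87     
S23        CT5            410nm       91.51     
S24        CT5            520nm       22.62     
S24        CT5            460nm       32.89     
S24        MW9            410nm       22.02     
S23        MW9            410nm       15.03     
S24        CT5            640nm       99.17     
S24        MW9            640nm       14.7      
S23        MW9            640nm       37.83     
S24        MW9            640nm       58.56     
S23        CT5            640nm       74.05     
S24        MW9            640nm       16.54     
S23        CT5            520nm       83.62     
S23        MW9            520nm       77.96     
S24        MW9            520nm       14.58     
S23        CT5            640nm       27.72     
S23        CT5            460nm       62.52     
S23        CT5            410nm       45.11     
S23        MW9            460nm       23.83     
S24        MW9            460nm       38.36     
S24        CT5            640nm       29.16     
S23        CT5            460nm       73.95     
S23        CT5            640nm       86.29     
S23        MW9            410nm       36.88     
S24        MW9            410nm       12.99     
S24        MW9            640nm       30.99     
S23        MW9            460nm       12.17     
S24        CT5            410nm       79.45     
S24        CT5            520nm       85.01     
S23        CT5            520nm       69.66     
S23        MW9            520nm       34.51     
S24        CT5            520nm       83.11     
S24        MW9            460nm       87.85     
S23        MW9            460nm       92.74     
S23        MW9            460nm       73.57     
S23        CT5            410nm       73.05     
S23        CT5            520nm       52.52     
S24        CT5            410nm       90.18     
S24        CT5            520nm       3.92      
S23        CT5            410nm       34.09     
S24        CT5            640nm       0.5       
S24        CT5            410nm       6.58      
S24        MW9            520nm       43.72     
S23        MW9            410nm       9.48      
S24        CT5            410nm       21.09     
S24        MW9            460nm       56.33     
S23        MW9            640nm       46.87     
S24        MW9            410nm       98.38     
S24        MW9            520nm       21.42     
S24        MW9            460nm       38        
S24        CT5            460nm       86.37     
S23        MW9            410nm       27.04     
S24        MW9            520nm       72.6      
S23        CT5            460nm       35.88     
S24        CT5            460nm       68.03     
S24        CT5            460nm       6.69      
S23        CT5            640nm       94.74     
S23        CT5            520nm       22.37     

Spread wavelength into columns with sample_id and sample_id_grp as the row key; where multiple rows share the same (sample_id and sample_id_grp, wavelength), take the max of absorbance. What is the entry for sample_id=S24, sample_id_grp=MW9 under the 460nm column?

87.85

Rows with sample_id=S24, sample_id_grp=MW9 and wavelength=460nm: absorbance values are 38.36, 87.85, 56.33, 38.
max(38.36, 87.85, 56.33, 38) = 87.85.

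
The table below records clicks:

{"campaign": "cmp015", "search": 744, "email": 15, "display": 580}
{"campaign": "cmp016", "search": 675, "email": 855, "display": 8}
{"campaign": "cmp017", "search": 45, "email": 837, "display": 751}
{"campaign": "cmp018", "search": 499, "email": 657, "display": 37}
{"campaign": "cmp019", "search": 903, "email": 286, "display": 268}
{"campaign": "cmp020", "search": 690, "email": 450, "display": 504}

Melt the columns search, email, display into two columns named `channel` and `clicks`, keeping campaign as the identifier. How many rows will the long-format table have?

18

6 campaign values × 3 melted columns = 18 rows.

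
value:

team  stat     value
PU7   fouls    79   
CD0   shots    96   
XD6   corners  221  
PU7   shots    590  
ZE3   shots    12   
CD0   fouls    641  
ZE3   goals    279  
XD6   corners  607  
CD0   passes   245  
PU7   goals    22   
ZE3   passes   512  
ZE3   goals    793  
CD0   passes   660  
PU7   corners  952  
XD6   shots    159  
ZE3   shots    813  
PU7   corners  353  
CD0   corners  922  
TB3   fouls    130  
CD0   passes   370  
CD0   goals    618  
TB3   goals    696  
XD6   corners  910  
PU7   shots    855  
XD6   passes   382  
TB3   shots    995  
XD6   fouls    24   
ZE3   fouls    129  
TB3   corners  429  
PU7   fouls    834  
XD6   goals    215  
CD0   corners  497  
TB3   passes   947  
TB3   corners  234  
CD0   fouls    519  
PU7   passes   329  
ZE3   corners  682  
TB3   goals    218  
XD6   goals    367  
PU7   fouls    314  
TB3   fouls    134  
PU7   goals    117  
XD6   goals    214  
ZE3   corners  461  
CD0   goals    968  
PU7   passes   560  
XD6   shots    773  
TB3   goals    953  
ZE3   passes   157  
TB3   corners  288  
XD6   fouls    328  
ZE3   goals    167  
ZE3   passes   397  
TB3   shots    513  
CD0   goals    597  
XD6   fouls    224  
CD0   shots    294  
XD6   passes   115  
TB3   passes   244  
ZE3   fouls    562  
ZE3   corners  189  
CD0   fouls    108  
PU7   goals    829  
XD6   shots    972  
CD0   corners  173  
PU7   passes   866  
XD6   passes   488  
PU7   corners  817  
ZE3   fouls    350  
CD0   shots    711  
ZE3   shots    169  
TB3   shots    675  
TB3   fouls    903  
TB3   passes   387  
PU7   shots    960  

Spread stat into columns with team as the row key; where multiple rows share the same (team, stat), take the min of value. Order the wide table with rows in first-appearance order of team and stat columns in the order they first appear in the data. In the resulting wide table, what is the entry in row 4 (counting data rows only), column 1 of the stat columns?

With rows in first-appearance order of team, row 4 is team=ZE3. stat columns in first-appearance order: fouls, shots, corners, goals, passes; column 1 is fouls.
Long rows with team=ZE3, stat=fouls: min(129, 562, 350) = 129.

129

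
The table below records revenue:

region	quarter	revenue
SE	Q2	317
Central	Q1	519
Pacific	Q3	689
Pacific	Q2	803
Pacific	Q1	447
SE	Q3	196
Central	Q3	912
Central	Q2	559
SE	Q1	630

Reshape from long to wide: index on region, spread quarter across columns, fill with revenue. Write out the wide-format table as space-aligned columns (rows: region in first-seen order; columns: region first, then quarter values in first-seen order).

region   Q2   Q1   Q3 
SE       317  630  196
Central  559  519  912
Pacific  803  447  689

Columns: region plus the 3 distinct quarter values (Q2, Q1, Q3).
For example, row SE column Q2 takes revenue=317 from the long row (SE, Q2).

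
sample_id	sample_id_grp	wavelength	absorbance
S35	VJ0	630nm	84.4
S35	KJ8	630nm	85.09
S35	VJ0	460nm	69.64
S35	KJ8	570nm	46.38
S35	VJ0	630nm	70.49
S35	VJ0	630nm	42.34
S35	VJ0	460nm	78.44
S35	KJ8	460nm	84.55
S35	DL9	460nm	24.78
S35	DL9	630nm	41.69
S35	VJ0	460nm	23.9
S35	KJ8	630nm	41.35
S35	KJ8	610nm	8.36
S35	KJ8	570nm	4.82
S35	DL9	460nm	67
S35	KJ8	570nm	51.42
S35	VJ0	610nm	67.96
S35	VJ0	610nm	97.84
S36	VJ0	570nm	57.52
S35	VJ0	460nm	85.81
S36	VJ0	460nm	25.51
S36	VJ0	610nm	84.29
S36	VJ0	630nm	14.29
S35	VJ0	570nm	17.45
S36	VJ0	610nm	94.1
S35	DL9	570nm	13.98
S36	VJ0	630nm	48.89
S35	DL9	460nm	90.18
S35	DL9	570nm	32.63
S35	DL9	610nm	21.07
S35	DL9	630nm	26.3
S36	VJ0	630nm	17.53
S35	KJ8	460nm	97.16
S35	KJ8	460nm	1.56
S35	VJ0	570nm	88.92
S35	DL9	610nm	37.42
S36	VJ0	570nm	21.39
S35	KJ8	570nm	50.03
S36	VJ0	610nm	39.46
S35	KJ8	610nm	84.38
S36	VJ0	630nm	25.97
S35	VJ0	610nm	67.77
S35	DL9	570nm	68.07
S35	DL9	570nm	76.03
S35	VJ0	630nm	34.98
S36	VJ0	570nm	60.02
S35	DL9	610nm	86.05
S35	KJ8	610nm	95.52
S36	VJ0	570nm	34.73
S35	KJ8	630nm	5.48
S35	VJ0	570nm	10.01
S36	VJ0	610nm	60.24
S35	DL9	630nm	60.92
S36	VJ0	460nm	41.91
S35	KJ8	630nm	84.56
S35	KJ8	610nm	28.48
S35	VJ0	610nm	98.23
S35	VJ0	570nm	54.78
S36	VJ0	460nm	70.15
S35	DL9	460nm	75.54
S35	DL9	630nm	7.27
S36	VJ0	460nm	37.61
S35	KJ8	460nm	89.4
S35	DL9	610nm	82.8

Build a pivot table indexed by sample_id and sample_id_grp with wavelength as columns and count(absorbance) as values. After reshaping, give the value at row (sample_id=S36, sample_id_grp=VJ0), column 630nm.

4

Rows with sample_id=S36, sample_id_grp=VJ0 and wavelength=630nm: absorbance values are 14.29, 48.89, 17.53, 25.97.
4 rows match — count = 4.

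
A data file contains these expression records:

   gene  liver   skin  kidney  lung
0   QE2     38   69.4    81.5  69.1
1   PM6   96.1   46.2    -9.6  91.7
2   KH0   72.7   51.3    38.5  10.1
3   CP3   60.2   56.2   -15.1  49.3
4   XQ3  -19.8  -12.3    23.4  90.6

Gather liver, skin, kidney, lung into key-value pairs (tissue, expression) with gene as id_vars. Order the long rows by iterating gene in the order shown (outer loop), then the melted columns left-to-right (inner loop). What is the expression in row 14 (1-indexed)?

56.2

20 rows total (5 × 4). Row 14: index ⌊(14-1)/4⌋ = 3 into gene → CP3; (14-1) mod 4 = 1 into the melted columns → skin.
So row 14 is (CP3, skin, 56.2); expression = 56.2.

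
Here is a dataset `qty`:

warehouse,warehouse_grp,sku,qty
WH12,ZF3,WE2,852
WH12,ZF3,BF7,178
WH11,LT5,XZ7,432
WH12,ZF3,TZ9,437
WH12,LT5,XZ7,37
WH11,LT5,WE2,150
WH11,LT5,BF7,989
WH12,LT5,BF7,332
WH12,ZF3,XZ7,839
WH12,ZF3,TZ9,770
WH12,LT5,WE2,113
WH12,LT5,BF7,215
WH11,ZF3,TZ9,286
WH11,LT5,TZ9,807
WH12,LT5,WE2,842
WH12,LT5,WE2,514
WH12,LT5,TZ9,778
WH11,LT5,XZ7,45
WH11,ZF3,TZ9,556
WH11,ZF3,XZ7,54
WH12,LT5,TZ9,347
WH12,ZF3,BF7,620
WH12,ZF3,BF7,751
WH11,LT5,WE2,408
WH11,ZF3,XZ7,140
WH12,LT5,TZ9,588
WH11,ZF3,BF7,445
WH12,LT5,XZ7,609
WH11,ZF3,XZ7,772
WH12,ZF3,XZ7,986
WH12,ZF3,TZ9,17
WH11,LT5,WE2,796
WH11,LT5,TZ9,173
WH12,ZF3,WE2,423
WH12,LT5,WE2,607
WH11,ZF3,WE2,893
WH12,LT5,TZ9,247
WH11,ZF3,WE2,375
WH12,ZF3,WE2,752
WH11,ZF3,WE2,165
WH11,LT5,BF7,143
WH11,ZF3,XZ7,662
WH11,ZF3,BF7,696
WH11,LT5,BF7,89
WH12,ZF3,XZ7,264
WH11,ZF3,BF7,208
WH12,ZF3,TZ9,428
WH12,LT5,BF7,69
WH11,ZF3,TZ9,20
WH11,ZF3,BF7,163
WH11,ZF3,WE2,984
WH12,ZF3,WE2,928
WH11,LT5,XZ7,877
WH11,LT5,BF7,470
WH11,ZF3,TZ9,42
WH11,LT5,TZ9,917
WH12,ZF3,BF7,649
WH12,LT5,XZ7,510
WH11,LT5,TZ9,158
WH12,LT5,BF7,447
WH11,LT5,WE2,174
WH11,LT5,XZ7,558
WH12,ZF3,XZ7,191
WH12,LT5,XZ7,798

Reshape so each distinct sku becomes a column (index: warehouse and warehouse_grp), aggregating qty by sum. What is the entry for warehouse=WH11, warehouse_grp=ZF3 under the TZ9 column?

Rows with warehouse=WH11, warehouse_grp=ZF3 and sku=TZ9: qty values are 286, 556, 20, 42.
286 + 556 + 20 + 42 = 904.

904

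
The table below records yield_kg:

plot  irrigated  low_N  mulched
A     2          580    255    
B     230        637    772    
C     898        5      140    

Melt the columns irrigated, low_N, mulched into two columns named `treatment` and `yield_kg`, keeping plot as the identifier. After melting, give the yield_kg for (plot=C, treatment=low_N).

5

Unpivoting turns each (plot, wide-column) pair into one long row.
The wide cell at row C, column low_N holds 5, so the long row (C, low_N) has yield_kg=5.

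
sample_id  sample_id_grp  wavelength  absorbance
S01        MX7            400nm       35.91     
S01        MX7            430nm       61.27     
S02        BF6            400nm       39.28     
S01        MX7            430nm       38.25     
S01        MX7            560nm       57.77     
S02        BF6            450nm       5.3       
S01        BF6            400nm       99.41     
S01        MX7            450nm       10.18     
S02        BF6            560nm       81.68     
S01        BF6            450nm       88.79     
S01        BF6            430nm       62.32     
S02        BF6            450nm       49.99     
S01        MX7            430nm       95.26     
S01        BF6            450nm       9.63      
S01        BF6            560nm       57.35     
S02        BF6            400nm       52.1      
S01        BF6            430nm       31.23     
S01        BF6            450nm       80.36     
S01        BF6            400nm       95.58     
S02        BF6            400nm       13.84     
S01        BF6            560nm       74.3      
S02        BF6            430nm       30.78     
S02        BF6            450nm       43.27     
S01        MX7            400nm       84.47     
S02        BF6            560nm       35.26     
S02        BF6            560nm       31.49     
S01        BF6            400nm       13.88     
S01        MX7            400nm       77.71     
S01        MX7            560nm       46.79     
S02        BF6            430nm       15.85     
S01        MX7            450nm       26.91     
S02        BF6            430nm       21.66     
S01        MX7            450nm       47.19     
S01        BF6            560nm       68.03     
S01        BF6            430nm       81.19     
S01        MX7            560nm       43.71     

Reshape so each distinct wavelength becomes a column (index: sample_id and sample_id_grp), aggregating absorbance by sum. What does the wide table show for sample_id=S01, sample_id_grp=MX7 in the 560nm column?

148.27

Rows with sample_id=S01, sample_id_grp=MX7 and wavelength=560nm: absorbance values are 57.77, 46.79, 43.71.
57.77 + 46.79 + 43.71 = 148.27.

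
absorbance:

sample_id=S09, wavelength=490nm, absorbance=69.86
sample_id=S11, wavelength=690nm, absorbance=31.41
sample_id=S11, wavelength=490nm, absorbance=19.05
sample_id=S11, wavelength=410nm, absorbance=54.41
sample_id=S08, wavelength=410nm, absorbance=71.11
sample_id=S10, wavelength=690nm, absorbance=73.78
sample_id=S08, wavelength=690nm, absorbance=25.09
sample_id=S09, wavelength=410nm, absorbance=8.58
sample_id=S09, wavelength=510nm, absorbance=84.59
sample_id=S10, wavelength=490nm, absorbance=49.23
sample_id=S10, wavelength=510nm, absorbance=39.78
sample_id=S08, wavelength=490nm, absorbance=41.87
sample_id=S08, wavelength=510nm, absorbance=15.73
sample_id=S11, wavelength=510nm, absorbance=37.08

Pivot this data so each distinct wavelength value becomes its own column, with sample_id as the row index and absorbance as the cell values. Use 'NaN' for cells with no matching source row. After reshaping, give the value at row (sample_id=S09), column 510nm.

The long row with sample_id=S09, wavelength=510nm has absorbance=84.59.

84.59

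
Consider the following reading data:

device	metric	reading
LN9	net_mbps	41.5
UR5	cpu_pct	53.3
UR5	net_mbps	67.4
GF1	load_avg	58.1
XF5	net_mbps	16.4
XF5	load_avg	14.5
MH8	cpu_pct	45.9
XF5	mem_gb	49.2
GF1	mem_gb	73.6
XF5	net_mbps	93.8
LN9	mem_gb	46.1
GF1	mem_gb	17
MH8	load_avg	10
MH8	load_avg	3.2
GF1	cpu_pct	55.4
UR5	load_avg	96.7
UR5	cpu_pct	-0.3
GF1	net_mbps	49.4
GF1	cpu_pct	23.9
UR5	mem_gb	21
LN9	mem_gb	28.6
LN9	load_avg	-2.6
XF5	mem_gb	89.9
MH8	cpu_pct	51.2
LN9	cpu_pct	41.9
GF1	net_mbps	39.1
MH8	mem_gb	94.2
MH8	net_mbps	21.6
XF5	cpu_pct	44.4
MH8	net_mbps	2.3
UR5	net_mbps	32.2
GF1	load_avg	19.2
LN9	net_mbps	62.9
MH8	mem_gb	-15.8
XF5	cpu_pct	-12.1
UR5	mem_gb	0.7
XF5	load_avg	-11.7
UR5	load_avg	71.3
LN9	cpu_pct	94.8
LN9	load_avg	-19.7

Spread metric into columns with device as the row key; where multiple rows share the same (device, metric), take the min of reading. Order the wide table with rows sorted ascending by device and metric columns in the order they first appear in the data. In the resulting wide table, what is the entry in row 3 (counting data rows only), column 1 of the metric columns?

2.3

With rows sorted ascending by device, row 3 is device=MH8. metric columns in first-appearance order: net_mbps, cpu_pct, load_avg, mem_gb; column 1 is net_mbps.
Long rows with device=MH8, metric=net_mbps: min(21.6, 2.3) = 2.3.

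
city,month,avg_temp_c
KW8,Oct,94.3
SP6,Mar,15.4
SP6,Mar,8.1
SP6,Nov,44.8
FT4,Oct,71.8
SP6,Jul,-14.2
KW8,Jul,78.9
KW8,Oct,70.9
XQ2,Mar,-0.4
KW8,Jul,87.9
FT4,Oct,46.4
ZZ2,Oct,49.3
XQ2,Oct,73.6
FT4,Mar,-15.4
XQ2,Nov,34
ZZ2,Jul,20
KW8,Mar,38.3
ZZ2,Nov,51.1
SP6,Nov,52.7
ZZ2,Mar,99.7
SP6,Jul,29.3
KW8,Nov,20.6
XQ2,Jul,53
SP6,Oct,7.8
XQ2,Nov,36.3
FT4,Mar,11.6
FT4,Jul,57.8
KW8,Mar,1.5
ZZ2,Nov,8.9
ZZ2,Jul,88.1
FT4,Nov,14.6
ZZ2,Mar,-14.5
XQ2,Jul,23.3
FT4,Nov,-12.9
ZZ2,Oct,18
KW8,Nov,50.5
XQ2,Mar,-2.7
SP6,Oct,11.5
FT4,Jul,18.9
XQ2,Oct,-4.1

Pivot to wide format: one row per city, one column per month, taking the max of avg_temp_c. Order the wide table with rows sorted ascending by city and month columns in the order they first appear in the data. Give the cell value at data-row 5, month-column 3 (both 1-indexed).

51.1

With rows sorted ascending by city, row 5 is city=ZZ2. month columns in first-appearance order: Oct, Mar, Nov, Jul; column 3 is Nov.
Long rows with city=ZZ2, month=Nov: max(51.1, 8.9) = 51.1.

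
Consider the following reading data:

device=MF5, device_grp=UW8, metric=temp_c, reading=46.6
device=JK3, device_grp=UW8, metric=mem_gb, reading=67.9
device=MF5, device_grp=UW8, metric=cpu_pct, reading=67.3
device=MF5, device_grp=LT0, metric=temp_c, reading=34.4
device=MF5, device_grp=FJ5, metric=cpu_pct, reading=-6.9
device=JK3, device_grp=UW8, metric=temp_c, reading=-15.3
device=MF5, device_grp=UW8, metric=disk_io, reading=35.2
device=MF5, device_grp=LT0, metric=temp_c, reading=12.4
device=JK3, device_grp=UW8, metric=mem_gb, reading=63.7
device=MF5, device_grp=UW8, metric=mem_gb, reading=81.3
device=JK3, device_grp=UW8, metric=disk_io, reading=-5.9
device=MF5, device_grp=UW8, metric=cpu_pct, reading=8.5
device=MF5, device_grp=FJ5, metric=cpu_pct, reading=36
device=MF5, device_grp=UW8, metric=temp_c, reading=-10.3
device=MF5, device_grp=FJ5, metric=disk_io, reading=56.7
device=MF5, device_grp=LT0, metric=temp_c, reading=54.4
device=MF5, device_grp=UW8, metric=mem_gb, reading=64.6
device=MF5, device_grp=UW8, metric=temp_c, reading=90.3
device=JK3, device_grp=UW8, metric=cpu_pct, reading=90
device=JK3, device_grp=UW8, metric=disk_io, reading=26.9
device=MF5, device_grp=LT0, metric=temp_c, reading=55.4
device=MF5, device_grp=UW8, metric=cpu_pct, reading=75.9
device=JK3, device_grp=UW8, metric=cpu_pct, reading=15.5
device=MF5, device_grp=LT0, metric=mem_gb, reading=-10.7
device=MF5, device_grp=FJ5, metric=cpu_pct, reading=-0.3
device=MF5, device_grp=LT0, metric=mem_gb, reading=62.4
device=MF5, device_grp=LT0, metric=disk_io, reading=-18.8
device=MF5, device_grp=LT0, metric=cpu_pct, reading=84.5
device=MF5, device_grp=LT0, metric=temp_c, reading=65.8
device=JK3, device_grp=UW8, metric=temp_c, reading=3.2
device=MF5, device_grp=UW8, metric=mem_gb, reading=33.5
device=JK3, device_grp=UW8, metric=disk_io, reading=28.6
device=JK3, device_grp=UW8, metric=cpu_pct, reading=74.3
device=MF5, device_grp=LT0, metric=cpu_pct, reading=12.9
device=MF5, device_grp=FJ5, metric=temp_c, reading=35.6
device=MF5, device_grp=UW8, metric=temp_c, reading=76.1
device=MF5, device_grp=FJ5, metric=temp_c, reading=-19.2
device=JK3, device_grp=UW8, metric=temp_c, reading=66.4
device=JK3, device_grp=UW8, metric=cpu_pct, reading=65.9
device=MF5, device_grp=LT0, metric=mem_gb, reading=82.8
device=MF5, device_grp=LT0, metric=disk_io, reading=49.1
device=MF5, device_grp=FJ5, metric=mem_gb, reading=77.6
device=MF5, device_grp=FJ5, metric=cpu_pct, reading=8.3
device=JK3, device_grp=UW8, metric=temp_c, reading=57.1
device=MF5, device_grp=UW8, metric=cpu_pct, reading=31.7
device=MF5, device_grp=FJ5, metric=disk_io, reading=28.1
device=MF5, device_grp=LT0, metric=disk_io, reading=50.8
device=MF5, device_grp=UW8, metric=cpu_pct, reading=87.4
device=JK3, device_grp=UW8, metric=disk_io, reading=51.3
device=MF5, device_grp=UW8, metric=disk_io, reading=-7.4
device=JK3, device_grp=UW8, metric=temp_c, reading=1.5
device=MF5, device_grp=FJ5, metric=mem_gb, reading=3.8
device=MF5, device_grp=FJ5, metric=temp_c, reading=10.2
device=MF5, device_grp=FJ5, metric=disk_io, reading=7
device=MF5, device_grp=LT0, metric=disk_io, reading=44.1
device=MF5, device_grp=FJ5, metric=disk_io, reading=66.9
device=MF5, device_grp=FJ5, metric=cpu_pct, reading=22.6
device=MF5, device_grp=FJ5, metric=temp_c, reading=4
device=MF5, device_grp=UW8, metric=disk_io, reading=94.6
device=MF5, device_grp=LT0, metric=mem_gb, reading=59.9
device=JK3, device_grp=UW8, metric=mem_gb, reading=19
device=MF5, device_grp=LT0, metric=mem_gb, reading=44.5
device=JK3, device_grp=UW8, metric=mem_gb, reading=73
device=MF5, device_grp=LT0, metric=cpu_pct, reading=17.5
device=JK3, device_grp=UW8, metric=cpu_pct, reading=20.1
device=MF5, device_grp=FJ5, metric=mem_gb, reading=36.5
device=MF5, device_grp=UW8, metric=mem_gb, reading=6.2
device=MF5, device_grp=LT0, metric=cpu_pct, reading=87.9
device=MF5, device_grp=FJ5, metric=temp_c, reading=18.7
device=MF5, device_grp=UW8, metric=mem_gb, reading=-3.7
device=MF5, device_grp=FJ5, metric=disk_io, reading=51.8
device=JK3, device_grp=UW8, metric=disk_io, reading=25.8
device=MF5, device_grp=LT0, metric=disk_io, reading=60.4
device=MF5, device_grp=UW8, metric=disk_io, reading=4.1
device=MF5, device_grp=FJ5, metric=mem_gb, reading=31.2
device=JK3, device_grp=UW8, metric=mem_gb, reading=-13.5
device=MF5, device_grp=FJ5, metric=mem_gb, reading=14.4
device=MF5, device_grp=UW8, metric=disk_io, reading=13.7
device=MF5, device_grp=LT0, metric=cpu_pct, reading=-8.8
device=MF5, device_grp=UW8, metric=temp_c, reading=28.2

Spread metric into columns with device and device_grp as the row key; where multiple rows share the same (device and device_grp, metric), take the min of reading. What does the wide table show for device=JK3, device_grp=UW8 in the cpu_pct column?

15.5

Rows with device=JK3, device_grp=UW8 and metric=cpu_pct: reading values are 90, 15.5, 74.3, 65.9, 20.1.
min(90, 15.5, 74.3, 65.9, 20.1) = 15.5.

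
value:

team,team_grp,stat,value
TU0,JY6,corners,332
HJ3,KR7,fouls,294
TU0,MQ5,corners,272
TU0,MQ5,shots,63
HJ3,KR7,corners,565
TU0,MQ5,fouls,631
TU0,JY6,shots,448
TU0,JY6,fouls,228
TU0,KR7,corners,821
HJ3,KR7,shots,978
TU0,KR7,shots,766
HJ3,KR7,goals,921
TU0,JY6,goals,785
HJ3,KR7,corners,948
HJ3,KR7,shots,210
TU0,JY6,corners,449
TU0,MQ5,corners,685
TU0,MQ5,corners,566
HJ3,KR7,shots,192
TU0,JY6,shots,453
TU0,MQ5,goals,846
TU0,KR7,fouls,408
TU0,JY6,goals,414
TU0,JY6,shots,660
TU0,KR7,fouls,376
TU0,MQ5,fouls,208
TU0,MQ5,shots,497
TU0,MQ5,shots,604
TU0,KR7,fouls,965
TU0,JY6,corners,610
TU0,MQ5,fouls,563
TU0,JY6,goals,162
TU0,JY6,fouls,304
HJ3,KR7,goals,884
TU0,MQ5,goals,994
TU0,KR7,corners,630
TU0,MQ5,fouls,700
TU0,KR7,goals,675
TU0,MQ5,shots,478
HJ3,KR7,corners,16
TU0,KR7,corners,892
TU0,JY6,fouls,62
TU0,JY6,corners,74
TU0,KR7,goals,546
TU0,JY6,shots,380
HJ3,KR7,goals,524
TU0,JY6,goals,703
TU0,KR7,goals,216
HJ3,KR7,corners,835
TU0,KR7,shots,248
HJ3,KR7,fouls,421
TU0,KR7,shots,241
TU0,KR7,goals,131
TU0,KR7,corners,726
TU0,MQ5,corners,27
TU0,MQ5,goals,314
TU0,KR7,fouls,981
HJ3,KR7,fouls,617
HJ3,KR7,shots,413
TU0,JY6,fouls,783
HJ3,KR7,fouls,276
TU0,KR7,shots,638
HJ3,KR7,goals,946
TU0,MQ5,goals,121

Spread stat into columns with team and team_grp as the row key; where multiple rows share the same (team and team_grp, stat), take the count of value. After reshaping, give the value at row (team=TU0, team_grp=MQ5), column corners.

Rows with team=TU0, team_grp=MQ5 and stat=corners: value values are 272, 685, 566, 27.
4 rows match — count = 4.

4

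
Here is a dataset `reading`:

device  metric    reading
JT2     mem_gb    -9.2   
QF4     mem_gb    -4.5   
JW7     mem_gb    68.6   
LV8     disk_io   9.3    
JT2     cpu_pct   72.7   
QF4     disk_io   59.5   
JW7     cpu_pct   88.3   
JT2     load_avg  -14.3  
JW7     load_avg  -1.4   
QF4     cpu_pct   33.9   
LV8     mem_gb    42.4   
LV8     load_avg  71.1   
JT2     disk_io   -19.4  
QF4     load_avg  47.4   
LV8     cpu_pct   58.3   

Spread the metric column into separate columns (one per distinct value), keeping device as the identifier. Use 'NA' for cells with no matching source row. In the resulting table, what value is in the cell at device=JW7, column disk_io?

No long-format row has device=JW7 and metric=disk_io, so the cell is NA.

NA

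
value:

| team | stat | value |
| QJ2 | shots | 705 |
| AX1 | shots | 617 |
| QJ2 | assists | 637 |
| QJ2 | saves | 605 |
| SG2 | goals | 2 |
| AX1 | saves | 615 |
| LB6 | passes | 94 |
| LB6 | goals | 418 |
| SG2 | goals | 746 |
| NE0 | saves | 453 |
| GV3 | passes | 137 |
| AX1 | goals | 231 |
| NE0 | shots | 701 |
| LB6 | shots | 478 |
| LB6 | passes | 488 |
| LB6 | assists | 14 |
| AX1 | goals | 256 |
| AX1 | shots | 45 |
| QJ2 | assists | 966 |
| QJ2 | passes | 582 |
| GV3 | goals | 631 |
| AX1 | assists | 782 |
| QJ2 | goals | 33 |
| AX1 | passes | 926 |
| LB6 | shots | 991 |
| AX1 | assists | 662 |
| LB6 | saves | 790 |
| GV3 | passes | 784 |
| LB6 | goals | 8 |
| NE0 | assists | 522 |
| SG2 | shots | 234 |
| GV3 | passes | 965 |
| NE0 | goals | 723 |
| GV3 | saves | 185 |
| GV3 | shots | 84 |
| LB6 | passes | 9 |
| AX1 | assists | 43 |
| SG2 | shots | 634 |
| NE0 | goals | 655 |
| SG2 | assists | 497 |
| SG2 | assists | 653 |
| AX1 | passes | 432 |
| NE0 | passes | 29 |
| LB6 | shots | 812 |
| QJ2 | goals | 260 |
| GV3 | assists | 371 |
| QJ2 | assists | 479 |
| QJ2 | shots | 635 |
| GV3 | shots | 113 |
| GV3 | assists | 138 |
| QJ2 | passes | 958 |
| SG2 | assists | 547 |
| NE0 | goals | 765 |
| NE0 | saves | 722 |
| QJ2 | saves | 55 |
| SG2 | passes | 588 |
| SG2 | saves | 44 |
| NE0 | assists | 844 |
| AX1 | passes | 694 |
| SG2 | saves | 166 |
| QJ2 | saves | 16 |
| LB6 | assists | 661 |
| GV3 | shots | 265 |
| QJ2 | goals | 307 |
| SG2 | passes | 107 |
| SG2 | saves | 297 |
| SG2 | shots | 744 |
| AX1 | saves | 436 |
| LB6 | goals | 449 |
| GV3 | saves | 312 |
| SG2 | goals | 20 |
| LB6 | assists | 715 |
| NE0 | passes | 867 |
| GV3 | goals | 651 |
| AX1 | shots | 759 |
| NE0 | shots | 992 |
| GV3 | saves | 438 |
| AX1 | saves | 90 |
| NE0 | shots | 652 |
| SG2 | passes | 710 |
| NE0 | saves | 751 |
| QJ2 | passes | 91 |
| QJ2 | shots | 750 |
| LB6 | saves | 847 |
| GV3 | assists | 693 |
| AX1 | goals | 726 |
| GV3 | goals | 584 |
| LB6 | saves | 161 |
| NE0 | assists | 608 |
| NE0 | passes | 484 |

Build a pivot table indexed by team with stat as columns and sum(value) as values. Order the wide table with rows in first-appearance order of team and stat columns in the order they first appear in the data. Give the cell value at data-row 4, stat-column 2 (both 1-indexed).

1390

With rows in first-appearance order of team, row 4 is team=LB6. stat columns in first-appearance order: shots, assists, saves, goals, passes; column 2 is assists.
Long rows with team=LB6, stat=assists: 14 + 661 + 715 = 1390.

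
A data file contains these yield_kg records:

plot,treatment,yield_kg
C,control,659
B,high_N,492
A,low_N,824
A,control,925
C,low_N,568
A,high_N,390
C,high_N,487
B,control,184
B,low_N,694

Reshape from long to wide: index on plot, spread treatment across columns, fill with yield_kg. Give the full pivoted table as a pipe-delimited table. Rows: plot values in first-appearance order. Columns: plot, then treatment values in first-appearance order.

Columns: plot plus the 3 distinct treatment values (control, high_N, low_N).
For example, row C column control takes yield_kg=659 from the long row (C, control).

| plot | control | high_N | low_N |
| C | 659 | 487 | 568 |
| B | 184 | 492 | 694 |
| A | 925 | 390 | 824 |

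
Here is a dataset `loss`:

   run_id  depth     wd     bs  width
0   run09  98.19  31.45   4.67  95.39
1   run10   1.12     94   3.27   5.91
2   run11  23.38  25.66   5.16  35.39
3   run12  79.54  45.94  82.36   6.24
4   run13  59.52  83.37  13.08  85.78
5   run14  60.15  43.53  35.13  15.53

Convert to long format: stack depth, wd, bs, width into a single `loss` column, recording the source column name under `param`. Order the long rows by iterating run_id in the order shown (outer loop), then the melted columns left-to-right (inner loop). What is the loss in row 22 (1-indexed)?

24 rows total (6 × 4). Row 22: index ⌊(22-1)/4⌋ = 5 into run_id → run14; (22-1) mod 4 = 1 into the melted columns → wd.
So row 22 is (run14, wd, 43.53); loss = 43.53.

43.53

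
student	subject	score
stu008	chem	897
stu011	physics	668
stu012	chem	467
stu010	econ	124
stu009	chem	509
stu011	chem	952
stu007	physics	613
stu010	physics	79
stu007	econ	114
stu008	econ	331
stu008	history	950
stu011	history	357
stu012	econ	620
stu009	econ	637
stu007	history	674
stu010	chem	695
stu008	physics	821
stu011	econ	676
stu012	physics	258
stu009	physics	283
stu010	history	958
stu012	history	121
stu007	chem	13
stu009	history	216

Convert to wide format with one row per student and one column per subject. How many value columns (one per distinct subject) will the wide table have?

4

4 distinct subject values: physics, econ, chem, history.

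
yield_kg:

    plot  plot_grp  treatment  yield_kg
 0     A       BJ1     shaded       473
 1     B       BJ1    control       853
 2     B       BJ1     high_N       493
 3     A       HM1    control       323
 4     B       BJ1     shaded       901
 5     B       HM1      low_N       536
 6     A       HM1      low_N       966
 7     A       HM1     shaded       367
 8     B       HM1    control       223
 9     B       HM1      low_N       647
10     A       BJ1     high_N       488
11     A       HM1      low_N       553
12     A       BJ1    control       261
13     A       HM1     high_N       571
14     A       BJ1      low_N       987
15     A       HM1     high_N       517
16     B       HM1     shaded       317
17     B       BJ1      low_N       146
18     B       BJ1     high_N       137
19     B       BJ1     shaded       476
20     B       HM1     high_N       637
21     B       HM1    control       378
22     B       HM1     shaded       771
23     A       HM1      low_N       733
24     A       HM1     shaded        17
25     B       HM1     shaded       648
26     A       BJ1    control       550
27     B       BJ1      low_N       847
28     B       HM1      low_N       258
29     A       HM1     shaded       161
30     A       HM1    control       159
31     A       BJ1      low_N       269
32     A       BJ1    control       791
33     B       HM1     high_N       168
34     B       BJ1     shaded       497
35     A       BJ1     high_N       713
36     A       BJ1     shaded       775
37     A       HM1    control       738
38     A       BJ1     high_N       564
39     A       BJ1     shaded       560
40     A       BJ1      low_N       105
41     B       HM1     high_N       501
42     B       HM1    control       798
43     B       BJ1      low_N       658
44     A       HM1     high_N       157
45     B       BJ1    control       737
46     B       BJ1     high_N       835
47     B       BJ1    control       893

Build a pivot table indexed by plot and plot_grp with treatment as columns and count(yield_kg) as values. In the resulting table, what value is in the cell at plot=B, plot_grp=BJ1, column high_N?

3

Rows with plot=B, plot_grp=BJ1 and treatment=high_N: yield_kg values are 493, 137, 835.
3 rows match — count = 3.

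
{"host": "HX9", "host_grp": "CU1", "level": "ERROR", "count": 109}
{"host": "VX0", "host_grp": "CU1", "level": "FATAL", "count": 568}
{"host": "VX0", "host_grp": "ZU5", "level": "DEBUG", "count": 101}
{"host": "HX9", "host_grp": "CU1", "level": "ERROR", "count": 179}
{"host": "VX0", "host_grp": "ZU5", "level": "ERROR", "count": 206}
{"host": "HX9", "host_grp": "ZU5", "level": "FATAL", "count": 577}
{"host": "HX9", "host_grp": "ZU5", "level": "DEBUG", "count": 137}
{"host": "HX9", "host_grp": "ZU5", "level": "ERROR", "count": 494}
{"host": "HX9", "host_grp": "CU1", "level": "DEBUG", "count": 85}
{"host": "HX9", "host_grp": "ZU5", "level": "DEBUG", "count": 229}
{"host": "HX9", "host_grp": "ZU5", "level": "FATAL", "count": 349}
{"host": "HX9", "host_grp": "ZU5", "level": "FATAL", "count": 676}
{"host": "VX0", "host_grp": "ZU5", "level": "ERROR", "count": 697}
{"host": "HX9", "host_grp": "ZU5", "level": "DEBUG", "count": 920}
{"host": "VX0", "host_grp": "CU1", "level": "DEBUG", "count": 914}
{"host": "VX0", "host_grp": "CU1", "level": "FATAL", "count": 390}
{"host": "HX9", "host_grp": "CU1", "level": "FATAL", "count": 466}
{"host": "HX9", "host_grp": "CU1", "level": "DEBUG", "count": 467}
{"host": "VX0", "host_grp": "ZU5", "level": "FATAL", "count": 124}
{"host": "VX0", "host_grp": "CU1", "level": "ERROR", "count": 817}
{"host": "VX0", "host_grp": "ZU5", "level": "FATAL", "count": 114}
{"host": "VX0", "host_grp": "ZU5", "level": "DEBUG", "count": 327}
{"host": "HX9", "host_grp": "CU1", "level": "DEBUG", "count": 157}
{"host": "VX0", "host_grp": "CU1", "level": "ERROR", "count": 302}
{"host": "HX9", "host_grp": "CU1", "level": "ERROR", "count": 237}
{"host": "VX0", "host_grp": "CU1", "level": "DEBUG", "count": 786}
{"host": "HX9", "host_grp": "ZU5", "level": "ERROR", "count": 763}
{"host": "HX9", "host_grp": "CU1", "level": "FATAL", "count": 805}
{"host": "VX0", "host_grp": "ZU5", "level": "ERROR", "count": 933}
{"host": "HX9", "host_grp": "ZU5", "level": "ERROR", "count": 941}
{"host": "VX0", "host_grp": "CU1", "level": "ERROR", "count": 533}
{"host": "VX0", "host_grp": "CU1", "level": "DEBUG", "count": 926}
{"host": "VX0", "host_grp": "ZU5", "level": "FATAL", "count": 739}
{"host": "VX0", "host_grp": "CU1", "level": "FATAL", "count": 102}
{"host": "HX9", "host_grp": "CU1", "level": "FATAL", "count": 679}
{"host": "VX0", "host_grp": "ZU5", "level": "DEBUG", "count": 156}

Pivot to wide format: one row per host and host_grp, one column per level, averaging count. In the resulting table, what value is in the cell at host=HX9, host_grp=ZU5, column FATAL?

Rows with host=HX9, host_grp=ZU5 and level=FATAL: count values are 577, 349, 676.
(577 + 349 + 676) / 3 = 534.

534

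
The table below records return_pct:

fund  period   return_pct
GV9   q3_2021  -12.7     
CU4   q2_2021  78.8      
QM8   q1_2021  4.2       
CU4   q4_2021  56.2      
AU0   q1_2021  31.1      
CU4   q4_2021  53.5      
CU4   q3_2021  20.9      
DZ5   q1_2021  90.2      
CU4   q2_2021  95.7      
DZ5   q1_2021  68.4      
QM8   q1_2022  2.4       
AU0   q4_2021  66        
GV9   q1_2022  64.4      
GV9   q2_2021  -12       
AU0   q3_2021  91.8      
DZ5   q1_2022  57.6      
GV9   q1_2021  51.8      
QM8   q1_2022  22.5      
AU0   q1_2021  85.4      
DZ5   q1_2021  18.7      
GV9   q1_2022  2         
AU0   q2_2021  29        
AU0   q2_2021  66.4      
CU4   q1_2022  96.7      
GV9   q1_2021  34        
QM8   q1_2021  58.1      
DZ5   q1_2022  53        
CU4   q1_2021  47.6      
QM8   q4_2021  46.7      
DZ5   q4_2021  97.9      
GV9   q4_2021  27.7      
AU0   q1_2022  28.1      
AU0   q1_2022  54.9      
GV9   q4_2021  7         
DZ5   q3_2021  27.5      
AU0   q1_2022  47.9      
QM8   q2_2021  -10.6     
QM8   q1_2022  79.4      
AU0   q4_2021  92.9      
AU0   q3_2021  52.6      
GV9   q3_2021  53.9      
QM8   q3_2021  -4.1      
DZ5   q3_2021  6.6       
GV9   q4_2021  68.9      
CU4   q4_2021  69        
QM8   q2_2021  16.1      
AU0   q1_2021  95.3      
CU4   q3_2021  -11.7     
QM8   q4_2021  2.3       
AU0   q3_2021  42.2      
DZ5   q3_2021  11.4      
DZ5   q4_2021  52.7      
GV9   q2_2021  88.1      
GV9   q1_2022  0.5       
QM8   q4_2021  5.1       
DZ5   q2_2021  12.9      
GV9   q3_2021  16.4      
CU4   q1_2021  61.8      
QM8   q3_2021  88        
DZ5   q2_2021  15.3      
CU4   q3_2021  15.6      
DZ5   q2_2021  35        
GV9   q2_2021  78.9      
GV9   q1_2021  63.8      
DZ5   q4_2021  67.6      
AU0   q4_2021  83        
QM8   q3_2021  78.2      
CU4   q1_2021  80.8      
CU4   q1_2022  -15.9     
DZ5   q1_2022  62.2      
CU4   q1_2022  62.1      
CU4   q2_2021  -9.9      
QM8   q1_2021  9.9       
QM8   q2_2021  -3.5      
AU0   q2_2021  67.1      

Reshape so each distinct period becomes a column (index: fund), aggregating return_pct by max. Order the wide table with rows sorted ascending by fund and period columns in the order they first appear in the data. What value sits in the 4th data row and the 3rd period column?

With rows sorted ascending by fund, row 4 is fund=GV9. period columns in first-appearance order: q3_2021, q2_2021, q1_2021, q4_2021, q1_2022; column 3 is q1_2021.
Long rows with fund=GV9, period=q1_2021: max(51.8, 34, 63.8) = 63.8.

63.8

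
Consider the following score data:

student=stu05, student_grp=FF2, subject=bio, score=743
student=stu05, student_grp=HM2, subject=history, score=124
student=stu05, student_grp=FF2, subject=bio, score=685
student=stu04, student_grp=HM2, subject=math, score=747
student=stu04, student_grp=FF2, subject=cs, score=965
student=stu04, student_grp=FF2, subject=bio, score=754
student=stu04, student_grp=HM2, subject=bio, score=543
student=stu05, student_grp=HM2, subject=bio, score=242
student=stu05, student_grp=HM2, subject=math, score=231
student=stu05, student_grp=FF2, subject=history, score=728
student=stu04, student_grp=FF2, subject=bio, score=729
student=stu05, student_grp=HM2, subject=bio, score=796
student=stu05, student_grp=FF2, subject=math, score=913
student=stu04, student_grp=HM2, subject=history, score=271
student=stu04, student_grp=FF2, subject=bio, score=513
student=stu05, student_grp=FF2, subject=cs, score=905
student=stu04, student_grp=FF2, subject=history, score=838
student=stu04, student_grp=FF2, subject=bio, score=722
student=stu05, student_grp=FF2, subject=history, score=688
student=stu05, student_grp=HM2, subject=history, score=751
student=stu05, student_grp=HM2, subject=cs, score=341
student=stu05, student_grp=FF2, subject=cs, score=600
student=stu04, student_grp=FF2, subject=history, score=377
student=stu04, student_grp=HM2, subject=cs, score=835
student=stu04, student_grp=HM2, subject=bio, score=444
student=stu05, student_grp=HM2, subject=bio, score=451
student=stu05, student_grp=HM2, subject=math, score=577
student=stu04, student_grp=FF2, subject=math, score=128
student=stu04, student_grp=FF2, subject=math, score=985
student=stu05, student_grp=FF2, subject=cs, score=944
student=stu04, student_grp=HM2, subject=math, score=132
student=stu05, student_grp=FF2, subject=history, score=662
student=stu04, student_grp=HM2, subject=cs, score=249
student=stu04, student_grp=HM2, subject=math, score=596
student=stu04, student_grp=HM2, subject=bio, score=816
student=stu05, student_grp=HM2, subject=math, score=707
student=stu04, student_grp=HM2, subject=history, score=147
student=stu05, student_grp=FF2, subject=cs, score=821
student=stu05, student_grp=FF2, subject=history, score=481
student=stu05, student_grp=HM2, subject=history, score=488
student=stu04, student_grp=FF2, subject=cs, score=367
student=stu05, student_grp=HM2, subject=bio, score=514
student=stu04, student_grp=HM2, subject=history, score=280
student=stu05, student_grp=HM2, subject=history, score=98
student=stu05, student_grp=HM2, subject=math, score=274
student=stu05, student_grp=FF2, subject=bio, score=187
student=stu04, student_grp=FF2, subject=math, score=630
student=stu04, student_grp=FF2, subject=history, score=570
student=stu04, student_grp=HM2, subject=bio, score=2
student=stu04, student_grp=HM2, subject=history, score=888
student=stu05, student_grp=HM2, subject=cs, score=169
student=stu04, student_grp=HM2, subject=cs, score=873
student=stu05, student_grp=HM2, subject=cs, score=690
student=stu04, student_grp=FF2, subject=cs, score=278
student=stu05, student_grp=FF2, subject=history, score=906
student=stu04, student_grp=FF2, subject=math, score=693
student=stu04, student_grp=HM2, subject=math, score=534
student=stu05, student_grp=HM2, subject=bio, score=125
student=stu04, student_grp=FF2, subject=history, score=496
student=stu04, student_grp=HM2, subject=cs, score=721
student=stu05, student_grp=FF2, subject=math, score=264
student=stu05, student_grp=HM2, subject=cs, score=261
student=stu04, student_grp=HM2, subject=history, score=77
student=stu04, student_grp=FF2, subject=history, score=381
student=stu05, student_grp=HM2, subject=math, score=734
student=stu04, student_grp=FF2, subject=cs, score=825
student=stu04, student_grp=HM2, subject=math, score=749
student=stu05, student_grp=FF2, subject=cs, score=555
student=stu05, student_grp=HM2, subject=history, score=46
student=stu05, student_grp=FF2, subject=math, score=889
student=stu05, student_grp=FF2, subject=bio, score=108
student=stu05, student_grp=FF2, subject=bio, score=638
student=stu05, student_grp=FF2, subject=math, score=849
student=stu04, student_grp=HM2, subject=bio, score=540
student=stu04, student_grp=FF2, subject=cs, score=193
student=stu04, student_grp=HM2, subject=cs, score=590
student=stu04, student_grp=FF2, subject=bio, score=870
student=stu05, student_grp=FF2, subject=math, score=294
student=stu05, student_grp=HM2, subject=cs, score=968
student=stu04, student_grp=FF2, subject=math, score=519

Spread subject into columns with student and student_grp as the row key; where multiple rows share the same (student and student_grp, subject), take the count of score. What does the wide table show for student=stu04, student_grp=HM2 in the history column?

Rows with student=stu04, student_grp=HM2 and subject=history: score values are 271, 147, 280, 888, 77.
5 rows match — count = 5.

5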